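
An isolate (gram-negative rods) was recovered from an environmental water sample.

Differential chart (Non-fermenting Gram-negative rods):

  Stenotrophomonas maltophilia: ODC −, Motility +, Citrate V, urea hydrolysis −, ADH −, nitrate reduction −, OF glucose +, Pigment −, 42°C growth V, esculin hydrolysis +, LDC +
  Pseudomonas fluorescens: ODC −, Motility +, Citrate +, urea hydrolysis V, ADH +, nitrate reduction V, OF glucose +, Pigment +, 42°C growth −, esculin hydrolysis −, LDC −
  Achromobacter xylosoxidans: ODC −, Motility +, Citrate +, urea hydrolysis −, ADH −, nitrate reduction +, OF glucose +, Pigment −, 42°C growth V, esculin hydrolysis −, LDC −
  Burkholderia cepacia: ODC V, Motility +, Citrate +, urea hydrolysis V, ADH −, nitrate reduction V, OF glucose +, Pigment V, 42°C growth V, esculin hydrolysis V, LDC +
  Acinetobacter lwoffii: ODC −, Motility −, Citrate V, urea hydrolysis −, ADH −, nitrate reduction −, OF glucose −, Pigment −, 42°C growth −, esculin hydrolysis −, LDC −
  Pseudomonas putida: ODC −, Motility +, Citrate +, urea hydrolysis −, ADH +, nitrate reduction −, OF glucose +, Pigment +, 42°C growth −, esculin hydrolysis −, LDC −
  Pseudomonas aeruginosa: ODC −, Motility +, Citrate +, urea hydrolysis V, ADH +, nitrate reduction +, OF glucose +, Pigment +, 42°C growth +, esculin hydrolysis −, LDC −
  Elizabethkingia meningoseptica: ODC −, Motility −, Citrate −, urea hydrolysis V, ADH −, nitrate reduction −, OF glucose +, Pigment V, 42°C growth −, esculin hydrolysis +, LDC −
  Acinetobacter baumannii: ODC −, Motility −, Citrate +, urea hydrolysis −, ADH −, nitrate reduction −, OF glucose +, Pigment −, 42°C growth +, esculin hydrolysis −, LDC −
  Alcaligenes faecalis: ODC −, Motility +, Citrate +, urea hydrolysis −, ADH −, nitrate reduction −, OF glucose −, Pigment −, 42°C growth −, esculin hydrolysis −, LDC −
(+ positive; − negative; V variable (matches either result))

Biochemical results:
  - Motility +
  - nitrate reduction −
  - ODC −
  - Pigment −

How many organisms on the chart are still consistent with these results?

nitrate reduction −: excludes Achromobacter xylosoxidans, Pseudomonas aeruginosa — 8 left.
Motility +: excludes Acinetobacter lwoffii, Elizabethkingia meningoseptica, Acinetobacter baumannii — 5 left.
ODC −: all 5 remaining candidates are consistent.
Pigment −: excludes Pseudomonas fluorescens, Pseudomonas putida — 3 left.
Still consistent: Alcaligenes faecalis, Burkholderia cepacia, Stenotrophomonas maltophilia.

3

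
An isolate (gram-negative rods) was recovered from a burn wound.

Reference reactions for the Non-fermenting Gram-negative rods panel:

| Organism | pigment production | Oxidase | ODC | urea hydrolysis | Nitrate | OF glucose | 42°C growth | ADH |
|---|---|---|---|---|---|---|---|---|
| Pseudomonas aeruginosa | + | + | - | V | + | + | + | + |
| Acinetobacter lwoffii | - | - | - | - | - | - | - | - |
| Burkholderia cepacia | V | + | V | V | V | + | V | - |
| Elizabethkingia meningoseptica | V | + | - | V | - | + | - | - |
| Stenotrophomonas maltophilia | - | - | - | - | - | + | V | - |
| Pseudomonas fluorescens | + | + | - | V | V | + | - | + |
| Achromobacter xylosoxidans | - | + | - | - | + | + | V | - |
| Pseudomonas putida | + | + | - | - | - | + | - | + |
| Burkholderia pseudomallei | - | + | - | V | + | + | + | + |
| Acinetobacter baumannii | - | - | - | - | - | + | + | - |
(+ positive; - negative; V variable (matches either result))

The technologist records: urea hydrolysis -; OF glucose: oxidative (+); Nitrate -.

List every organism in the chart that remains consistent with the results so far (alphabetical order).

Acinetobacter baumannii, Burkholderia cepacia, Elizabethkingia meningoseptica, Pseudomonas fluorescens, Pseudomonas putida, Stenotrophomonas maltophilia

urea hydrolysis -: all 10 remaining candidates are consistent.
OF glucose +: excludes Acinetobacter lwoffii — 9 left.
Nitrate -: excludes Pseudomonas aeruginosa, Achromobacter xylosoxidans, Burkholderia pseudomallei — 6 left.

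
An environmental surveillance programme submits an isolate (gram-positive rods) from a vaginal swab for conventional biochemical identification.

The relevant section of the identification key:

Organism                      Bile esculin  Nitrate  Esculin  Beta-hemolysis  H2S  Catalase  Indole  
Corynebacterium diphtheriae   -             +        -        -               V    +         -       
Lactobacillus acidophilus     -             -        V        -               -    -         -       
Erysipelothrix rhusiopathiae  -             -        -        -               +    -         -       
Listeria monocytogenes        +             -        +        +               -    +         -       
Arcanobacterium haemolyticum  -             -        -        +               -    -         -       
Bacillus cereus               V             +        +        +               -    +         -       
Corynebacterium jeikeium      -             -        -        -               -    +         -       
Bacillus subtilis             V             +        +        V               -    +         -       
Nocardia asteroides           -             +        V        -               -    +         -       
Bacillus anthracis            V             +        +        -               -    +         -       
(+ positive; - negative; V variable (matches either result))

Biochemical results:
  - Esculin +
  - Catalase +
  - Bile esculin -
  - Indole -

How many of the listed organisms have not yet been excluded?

4

Esculin +: excludes Corynebacterium diphtheriae, Erysipelothrix rhusiopathiae, Arcanobacterium haemolyticum, Corynebacterium jeikeium — 6 left.
Bile esculin -: excludes Listeria monocytogenes — 5 left.
Indole -: all 5 remaining candidates are consistent.
Catalase +: excludes Lactobacillus acidophilus — 4 left.
Still consistent: Bacillus anthracis, Bacillus cereus, Bacillus subtilis, Nocardia asteroides.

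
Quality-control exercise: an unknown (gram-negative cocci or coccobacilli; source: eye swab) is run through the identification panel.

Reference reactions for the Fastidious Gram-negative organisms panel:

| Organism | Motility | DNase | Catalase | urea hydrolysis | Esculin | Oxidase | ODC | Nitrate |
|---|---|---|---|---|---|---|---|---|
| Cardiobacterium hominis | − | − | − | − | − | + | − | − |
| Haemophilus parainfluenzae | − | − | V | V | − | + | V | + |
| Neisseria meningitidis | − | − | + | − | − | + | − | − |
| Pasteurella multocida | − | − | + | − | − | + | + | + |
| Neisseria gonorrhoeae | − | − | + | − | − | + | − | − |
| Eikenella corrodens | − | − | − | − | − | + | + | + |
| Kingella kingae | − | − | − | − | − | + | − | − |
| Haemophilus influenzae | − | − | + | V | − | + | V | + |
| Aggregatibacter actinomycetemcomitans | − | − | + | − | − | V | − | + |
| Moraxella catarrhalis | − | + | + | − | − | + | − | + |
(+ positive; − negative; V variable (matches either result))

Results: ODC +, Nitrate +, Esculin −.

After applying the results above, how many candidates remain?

4

Esculin −: all 10 remaining candidates are consistent.
Nitrate +: excludes Cardiobacterium hominis, Neisseria meningitidis, Neisseria gonorrhoeae, Kingella kingae — 6 left.
ODC +: excludes Aggregatibacter actinomycetemcomitans, Moraxella catarrhalis — 4 left.
Still consistent: Eikenella corrodens, Haemophilus influenzae, Haemophilus parainfluenzae, Pasteurella multocida.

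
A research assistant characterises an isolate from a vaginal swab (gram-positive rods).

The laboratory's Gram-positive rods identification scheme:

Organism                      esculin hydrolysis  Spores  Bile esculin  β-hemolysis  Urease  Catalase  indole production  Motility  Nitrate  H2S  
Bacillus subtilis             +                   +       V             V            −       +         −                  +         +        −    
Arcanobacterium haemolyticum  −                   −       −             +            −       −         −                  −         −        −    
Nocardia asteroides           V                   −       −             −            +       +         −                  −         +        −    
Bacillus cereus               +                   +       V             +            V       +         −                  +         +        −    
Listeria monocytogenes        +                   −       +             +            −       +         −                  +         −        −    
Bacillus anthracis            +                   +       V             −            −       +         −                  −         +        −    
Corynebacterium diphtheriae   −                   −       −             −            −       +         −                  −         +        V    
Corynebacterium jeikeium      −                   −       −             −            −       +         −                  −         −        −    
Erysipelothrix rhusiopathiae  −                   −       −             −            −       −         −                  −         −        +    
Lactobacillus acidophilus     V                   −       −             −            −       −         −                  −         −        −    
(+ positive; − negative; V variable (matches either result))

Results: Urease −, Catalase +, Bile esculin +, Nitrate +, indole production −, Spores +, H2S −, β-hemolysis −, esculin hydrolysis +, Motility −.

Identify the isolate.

Bacillus anthracis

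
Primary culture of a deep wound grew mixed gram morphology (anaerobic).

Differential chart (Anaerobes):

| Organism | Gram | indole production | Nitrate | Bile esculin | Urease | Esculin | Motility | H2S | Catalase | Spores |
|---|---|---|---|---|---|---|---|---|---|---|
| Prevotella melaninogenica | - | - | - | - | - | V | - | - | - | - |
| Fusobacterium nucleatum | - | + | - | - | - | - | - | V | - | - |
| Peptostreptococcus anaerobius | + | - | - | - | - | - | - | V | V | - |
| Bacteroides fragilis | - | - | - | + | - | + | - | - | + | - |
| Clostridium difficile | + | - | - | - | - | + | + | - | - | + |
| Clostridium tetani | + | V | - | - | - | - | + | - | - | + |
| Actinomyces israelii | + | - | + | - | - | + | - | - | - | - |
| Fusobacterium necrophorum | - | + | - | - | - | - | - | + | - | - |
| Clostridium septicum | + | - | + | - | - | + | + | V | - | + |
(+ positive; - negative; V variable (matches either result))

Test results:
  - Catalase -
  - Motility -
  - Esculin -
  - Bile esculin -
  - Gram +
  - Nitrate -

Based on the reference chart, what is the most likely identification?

Peptostreptococcus anaerobius

Motility -: excludes Clostridium difficile, Clostridium tetani, Clostridium septicum — 6 left.
Catalase -: excludes Bacteroides fragilis — 5 left.
Nitrate -: excludes Actinomyces israelii — 4 left.
Gram +: excludes Prevotella melaninogenica, Fusobacterium nucleatum, Fusobacterium necrophorum — 1 left.
Esculin -: the one remaining candidate is consistent.
Bile esculin -: the one remaining candidate is consistent.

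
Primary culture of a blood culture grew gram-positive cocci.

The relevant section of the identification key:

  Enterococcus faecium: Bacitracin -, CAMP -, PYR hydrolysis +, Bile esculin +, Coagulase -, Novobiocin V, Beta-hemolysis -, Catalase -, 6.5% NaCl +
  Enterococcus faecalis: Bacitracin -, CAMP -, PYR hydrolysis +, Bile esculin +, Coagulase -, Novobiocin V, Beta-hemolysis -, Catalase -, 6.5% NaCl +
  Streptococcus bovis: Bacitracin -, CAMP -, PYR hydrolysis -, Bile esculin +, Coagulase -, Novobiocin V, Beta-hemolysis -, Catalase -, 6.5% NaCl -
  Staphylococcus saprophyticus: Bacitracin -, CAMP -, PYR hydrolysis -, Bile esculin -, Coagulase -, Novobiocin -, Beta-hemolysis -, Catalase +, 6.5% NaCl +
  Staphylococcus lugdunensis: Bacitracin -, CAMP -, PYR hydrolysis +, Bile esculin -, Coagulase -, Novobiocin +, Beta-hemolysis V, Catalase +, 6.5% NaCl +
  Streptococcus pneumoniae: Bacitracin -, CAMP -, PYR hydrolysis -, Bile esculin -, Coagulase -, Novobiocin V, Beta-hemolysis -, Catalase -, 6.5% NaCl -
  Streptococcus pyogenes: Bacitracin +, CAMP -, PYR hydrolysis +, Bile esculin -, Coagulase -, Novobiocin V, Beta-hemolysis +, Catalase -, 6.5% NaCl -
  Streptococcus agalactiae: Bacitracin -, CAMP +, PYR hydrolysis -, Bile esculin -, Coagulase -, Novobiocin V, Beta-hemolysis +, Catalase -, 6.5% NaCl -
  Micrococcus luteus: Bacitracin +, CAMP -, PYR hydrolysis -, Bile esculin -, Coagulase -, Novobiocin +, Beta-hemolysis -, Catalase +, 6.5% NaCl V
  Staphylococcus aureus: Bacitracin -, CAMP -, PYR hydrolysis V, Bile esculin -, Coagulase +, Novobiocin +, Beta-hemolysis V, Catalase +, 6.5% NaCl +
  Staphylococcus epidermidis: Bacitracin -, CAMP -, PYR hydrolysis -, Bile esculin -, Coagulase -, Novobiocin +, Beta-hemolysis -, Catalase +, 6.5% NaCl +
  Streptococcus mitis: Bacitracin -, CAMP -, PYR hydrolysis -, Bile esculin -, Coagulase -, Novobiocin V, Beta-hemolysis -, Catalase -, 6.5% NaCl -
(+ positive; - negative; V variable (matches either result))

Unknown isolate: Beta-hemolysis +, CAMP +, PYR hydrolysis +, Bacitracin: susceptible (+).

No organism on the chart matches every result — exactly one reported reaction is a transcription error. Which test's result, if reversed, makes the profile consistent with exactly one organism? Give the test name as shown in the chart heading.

As reported, no row in the chart matches all 4 reactions.
Reversing PYR hydrolysis → still no organism matches.
Reversing CAMP (to -) → unique match: Streptococcus pyogenes.
Reversing Bacitracin → still no organism matches.
Reversing Beta-hemolysis → still no organism matches.

CAMP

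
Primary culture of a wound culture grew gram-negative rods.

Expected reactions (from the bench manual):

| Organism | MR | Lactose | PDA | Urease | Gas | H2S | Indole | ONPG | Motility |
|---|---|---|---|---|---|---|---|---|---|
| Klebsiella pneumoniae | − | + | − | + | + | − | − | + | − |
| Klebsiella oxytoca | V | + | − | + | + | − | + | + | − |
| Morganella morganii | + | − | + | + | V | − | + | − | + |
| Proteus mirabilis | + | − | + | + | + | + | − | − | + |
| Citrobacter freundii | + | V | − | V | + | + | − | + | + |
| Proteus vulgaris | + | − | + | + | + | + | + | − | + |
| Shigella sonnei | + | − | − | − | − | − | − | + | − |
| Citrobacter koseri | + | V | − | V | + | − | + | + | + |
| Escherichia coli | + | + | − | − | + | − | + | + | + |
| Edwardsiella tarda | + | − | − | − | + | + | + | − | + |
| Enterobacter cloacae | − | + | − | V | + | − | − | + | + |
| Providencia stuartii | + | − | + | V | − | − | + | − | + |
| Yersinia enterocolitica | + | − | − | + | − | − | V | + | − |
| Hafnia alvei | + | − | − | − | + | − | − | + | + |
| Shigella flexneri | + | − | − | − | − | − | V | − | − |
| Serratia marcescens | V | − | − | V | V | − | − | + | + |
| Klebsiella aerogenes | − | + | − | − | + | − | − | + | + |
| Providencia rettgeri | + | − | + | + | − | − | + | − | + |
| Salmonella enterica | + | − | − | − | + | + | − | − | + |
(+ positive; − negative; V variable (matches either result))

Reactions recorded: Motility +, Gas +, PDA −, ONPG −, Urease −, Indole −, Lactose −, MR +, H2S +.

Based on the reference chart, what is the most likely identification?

Salmonella enterica

Lactose −: excludes 5 organisms — 14 left.
H2S +: excludes 9 organisms — 5 left.
Motility +: all 5 remaining candidates are consistent.
Indole −: excludes Proteus vulgaris, Edwardsiella tarda — 3 left.
PDA −: excludes Proteus mirabilis — 2 left.
MR +: all 2 remaining candidates are consistent.
Gas +: all 2 remaining candidates are consistent.
ONPG −: excludes Citrobacter freundii — 1 left.
Urease −: the one remaining candidate is consistent.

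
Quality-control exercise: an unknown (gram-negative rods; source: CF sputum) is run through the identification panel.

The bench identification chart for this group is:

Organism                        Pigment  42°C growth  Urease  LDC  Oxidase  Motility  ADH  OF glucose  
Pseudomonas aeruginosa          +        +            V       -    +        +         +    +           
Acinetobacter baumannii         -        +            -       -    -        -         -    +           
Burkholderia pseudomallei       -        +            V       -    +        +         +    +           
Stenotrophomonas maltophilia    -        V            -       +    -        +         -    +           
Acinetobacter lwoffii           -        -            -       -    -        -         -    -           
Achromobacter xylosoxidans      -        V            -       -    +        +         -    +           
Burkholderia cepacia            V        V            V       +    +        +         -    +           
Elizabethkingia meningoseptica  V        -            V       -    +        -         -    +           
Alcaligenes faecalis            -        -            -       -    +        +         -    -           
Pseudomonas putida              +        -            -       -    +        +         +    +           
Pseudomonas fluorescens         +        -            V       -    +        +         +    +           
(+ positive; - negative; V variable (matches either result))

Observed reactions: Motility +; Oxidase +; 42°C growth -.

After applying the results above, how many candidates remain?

5

Oxidase +: excludes Acinetobacter baumannii, Stenotrophomonas maltophilia, Acinetobacter lwoffii — 8 left.
Motility +: excludes Elizabethkingia meningoseptica — 7 left.
42°C growth -: excludes Pseudomonas aeruginosa, Burkholderia pseudomallei — 5 left.
Still consistent: Achromobacter xylosoxidans, Alcaligenes faecalis, Burkholderia cepacia, Pseudomonas fluorescens, Pseudomonas putida.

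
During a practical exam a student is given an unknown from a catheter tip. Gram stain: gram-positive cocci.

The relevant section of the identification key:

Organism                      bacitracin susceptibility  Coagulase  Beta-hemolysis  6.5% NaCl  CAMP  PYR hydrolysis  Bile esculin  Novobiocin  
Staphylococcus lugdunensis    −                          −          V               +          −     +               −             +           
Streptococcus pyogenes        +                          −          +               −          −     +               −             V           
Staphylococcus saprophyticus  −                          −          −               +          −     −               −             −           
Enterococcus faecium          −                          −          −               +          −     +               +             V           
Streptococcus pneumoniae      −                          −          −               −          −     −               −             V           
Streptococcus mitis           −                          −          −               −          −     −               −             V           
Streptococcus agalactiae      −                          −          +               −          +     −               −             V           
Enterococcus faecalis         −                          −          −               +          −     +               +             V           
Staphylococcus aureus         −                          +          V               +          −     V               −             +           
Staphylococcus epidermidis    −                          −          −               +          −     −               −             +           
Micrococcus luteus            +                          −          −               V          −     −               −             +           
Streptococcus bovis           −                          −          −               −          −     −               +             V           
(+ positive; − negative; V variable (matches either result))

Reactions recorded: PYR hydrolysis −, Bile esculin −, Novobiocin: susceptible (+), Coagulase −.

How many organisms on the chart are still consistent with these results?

PYR hydrolysis −: excludes Staphylococcus lugdunensis, Streptococcus pyogenes, Enterococcus faecium, Enterococcus faecalis — 8 left.
Coagulase −: excludes Staphylococcus aureus — 7 left.
Bile esculin −: excludes Streptococcus bovis — 6 left.
Novobiocin +: excludes Staphylococcus saprophyticus — 5 left.
Still consistent: Micrococcus luteus, Staphylococcus epidermidis, Streptococcus agalactiae, Streptococcus mitis, Streptococcus pneumoniae.

5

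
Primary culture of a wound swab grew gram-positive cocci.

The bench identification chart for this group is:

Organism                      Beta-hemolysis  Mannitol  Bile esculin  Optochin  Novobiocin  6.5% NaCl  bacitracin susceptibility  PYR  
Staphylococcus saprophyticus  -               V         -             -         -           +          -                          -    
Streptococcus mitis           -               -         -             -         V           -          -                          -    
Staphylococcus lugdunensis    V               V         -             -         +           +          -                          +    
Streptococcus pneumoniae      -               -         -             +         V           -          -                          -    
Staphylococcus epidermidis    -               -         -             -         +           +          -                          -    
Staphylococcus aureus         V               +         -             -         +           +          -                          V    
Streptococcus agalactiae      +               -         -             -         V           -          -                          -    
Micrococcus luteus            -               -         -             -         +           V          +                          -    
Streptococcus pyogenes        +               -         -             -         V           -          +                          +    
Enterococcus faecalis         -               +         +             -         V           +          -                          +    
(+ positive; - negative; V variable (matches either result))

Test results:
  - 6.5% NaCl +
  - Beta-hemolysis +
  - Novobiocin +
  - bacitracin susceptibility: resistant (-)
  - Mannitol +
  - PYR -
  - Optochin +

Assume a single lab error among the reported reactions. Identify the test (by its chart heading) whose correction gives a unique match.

Optochin

As reported, no row in the chart matches all 7 reactions.
Reversing bacitracin susceptibility → still no organism matches.
Reversing Mannitol → still no organism matches.
Reversing Beta-hemolysis → still no organism matches.
Reversing Optochin (to -) → unique match: Staphylococcus aureus.
Reversing 6.5% NaCl → still no organism matches.
Reversing Novobiocin → still no organism matches.
Reversing PYR → still no organism matches.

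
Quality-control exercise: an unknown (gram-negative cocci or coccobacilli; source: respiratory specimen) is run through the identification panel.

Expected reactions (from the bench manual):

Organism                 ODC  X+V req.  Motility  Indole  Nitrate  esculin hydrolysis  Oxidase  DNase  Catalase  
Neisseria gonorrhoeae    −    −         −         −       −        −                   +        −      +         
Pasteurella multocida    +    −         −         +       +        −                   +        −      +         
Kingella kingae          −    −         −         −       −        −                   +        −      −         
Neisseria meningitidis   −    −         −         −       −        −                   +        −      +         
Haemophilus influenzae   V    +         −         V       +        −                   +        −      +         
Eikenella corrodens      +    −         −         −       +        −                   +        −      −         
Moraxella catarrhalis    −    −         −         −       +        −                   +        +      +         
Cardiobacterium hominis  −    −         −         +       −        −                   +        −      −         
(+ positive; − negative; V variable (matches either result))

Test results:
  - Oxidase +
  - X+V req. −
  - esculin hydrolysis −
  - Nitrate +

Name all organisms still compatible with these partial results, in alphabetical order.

esculin hydrolysis −: all 8 remaining candidates are consistent.
Oxidase +: all 8 remaining candidates are consistent.
Nitrate +: excludes Neisseria gonorrhoeae, Kingella kingae, Neisseria meningitidis, Cardiobacterium hominis — 4 left.
X+V req. −: excludes Haemophilus influenzae — 3 left.

Eikenella corrodens, Moraxella catarrhalis, Pasteurella multocida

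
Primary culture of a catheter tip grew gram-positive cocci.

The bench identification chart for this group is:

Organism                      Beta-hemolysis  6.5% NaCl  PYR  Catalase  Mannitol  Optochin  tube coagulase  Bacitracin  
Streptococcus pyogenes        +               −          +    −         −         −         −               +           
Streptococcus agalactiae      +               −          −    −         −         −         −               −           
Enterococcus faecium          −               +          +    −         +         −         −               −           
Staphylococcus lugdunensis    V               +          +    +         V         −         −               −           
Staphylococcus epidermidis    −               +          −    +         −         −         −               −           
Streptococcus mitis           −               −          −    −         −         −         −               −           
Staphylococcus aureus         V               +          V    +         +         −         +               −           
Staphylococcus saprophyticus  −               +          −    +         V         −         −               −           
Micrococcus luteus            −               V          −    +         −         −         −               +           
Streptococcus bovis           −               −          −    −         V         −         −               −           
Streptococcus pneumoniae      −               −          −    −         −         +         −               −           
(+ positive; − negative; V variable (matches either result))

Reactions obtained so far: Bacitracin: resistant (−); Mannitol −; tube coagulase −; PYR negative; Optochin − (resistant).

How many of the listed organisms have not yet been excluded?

5

Mannitol −: excludes Enterococcus faecium, Staphylococcus aureus — 9 left.
Bacitracin −: excludes Streptococcus pyogenes, Micrococcus luteus — 7 left.
Optochin −: excludes Streptococcus pneumoniae — 6 left.
tube coagulase −: all 6 remaining candidates are consistent.
PYR −: excludes Staphylococcus lugdunensis — 5 left.
Still consistent: Staphylococcus epidermidis, Staphylococcus saprophyticus, Streptococcus agalactiae, Streptococcus bovis, Streptococcus mitis.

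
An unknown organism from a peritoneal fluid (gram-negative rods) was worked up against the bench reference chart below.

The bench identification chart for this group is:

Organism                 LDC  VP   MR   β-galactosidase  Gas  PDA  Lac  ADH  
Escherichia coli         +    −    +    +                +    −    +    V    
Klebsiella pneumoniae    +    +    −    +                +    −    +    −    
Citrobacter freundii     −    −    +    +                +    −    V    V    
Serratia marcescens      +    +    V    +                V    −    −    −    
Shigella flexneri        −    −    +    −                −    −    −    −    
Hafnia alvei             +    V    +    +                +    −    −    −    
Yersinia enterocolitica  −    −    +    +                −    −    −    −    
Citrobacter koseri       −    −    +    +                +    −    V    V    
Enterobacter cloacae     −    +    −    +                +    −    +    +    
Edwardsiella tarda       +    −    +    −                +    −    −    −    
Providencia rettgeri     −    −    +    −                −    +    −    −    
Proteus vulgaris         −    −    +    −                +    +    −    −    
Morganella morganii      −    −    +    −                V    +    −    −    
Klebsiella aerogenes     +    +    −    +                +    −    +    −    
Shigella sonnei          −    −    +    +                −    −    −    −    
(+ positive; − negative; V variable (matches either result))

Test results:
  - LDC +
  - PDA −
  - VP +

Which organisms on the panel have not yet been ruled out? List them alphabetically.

Hafnia alvei, Klebsiella aerogenes, Klebsiella pneumoniae, Serratia marcescens

PDA −: excludes Providencia rettgeri, Proteus vulgaris, Morganella morganii — 12 left.
VP +: excludes 7 organisms — 5 left.
LDC +: excludes Enterobacter cloacae — 4 left.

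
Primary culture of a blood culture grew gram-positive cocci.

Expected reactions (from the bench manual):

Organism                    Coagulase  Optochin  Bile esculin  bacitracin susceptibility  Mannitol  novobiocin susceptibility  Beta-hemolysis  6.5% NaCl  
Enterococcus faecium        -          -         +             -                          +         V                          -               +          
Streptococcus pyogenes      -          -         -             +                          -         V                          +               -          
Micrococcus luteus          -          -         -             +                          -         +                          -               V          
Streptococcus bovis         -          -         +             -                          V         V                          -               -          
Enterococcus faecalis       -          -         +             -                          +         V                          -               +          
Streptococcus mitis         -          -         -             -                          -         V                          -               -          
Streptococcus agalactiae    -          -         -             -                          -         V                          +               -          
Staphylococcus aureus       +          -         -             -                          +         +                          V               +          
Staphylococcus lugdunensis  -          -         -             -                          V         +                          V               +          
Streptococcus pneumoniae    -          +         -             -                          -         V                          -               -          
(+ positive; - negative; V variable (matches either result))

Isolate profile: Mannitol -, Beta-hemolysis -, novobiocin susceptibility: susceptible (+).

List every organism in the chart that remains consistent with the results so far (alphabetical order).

Beta-hemolysis -: excludes Streptococcus pyogenes, Streptococcus agalactiae — 8 left.
Mannitol -: excludes Enterococcus faecium, Enterococcus faecalis, Staphylococcus aureus — 5 left.
novobiocin susceptibility +: all 5 remaining candidates are consistent.

Micrococcus luteus, Staphylococcus lugdunensis, Streptococcus bovis, Streptococcus mitis, Streptococcus pneumoniae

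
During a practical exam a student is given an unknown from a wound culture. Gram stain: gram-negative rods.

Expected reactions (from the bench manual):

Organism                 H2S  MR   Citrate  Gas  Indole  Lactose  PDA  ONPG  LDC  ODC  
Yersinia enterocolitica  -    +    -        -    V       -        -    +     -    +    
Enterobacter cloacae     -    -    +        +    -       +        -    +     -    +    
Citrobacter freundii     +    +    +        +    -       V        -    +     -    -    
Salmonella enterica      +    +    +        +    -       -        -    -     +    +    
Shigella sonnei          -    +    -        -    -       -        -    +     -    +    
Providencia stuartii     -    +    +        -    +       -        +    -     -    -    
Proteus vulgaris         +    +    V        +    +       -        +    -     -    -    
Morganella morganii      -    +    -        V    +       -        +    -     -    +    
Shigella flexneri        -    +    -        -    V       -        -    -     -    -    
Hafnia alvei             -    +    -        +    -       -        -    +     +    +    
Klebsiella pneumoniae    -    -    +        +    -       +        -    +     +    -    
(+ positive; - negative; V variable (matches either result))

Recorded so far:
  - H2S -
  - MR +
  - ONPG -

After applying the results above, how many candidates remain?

ONPG -: excludes 6 organisms — 5 left.
MR +: all 5 remaining candidates are consistent.
H2S -: excludes Salmonella enterica, Proteus vulgaris — 3 left.
Still consistent: Morganella morganii, Providencia stuartii, Shigella flexneri.

3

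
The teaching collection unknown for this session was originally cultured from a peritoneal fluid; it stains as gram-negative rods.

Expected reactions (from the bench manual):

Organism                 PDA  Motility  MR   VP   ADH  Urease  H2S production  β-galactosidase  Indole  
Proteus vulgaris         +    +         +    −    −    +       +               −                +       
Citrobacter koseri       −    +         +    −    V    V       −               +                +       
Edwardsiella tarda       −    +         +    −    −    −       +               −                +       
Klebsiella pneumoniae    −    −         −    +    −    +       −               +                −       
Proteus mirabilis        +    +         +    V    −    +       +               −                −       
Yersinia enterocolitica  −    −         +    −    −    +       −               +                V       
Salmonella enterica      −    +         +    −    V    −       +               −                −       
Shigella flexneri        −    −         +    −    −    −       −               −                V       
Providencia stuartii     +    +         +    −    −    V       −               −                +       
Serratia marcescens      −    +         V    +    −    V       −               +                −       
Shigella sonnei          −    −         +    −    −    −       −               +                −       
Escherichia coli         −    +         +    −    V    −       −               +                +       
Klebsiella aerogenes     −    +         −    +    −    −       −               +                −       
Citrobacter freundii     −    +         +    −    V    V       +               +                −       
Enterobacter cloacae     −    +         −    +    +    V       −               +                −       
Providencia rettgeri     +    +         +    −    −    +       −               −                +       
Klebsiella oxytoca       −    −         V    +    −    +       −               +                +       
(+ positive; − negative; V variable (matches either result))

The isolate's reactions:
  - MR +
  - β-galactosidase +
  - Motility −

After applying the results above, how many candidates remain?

3

β-galactosidase +: excludes 7 organisms — 10 left.
Motility −: excludes 6 organisms — 4 left.
MR +: excludes Klebsiella pneumoniae — 3 left.
Still consistent: Klebsiella oxytoca, Shigella sonnei, Yersinia enterocolitica.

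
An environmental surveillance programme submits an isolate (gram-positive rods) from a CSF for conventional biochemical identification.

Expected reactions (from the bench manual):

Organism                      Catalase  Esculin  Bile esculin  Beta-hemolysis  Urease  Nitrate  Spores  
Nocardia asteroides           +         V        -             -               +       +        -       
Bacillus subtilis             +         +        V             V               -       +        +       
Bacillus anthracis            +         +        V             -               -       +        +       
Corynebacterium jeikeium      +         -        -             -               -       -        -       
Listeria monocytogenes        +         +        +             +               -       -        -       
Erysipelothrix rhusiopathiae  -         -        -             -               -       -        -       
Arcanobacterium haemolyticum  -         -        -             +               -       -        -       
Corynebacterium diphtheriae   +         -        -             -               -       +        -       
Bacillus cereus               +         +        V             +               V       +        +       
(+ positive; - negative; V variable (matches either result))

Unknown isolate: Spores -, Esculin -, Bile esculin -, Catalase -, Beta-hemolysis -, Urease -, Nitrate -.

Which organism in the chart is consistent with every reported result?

Nitrate -: excludes 5 organisms — 4 left.
Spores -: all 4 remaining candidates are consistent.
Esculin -: excludes Listeria monocytogenes — 3 left.
Bile esculin -: all 3 remaining candidates are consistent.
Urease -: all 3 remaining candidates are consistent.
Catalase -: excludes Corynebacterium jeikeium — 2 left.
Beta-hemolysis -: excludes Arcanobacterium haemolyticum — 1 left.

Erysipelothrix rhusiopathiae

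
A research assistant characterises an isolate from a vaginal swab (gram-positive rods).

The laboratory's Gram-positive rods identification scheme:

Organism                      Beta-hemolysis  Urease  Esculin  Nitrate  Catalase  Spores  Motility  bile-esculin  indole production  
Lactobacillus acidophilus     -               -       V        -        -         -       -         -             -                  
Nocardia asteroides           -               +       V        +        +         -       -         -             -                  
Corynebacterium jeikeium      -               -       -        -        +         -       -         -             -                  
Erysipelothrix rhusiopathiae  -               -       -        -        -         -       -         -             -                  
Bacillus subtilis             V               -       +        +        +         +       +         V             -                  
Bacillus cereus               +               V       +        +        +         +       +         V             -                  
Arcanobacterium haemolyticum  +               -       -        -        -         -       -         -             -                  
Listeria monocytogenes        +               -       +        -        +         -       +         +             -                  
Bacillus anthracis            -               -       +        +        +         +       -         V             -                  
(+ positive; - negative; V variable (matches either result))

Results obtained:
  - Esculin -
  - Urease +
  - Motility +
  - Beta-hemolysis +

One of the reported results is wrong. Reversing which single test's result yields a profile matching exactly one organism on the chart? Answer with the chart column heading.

Esculin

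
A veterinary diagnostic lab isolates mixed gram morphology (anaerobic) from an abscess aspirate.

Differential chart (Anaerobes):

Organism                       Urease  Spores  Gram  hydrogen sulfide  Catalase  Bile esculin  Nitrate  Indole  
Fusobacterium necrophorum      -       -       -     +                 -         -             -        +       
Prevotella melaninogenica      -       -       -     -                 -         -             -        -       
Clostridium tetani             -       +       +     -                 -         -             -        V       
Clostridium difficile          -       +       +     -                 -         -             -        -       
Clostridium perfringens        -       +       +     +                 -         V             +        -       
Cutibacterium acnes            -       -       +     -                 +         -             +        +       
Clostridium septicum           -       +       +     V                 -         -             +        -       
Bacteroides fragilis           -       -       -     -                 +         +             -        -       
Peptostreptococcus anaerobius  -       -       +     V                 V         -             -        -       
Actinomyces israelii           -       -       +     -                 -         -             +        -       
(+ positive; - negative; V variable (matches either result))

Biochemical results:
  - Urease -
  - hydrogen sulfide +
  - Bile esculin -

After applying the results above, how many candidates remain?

hydrogen sulfide +: excludes 6 organisms — 4 left.
Bile esculin -: all 4 remaining candidates are consistent.
Urease -: all 4 remaining candidates are consistent.
Still consistent: Clostridium perfringens, Clostridium septicum, Fusobacterium necrophorum, Peptostreptococcus anaerobius.

4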